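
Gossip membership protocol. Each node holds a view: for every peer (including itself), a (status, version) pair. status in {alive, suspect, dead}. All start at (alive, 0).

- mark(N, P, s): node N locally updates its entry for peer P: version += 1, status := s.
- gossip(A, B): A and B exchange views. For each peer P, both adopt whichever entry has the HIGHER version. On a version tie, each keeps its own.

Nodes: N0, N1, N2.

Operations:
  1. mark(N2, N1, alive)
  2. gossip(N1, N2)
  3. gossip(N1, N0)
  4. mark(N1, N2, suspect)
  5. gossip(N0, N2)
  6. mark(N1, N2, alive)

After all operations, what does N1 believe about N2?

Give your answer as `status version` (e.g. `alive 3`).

Answer: alive 2

Derivation:
Op 1: N2 marks N1=alive -> (alive,v1)
Op 2: gossip N1<->N2 -> N1.N0=(alive,v0) N1.N1=(alive,v1) N1.N2=(alive,v0) | N2.N0=(alive,v0) N2.N1=(alive,v1) N2.N2=(alive,v0)
Op 3: gossip N1<->N0 -> N1.N0=(alive,v0) N1.N1=(alive,v1) N1.N2=(alive,v0) | N0.N0=(alive,v0) N0.N1=(alive,v1) N0.N2=(alive,v0)
Op 4: N1 marks N2=suspect -> (suspect,v1)
Op 5: gossip N0<->N2 -> N0.N0=(alive,v0) N0.N1=(alive,v1) N0.N2=(alive,v0) | N2.N0=(alive,v0) N2.N1=(alive,v1) N2.N2=(alive,v0)
Op 6: N1 marks N2=alive -> (alive,v2)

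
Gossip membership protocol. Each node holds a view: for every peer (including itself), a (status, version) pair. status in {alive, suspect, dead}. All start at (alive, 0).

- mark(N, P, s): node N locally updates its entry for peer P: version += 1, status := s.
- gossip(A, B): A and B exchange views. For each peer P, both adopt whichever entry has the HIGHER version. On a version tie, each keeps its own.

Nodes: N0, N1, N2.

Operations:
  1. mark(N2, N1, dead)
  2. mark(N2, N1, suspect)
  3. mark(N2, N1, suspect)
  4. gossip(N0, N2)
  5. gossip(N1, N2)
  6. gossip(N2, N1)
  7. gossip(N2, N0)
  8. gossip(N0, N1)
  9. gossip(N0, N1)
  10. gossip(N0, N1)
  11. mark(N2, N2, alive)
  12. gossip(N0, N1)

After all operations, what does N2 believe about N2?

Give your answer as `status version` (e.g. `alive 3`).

Op 1: N2 marks N1=dead -> (dead,v1)
Op 2: N2 marks N1=suspect -> (suspect,v2)
Op 3: N2 marks N1=suspect -> (suspect,v3)
Op 4: gossip N0<->N2 -> N0.N0=(alive,v0) N0.N1=(suspect,v3) N0.N2=(alive,v0) | N2.N0=(alive,v0) N2.N1=(suspect,v3) N2.N2=(alive,v0)
Op 5: gossip N1<->N2 -> N1.N0=(alive,v0) N1.N1=(suspect,v3) N1.N2=(alive,v0) | N2.N0=(alive,v0) N2.N1=(suspect,v3) N2.N2=(alive,v0)
Op 6: gossip N2<->N1 -> N2.N0=(alive,v0) N2.N1=(suspect,v3) N2.N2=(alive,v0) | N1.N0=(alive,v0) N1.N1=(suspect,v3) N1.N2=(alive,v0)
Op 7: gossip N2<->N0 -> N2.N0=(alive,v0) N2.N1=(suspect,v3) N2.N2=(alive,v0) | N0.N0=(alive,v0) N0.N1=(suspect,v3) N0.N2=(alive,v0)
Op 8: gossip N0<->N1 -> N0.N0=(alive,v0) N0.N1=(suspect,v3) N0.N2=(alive,v0) | N1.N0=(alive,v0) N1.N1=(suspect,v3) N1.N2=(alive,v0)
Op 9: gossip N0<->N1 -> N0.N0=(alive,v0) N0.N1=(suspect,v3) N0.N2=(alive,v0) | N1.N0=(alive,v0) N1.N1=(suspect,v3) N1.N2=(alive,v0)
Op 10: gossip N0<->N1 -> N0.N0=(alive,v0) N0.N1=(suspect,v3) N0.N2=(alive,v0) | N1.N0=(alive,v0) N1.N1=(suspect,v3) N1.N2=(alive,v0)
Op 11: N2 marks N2=alive -> (alive,v1)
Op 12: gossip N0<->N1 -> N0.N0=(alive,v0) N0.N1=(suspect,v3) N0.N2=(alive,v0) | N1.N0=(alive,v0) N1.N1=(suspect,v3) N1.N2=(alive,v0)

Answer: alive 1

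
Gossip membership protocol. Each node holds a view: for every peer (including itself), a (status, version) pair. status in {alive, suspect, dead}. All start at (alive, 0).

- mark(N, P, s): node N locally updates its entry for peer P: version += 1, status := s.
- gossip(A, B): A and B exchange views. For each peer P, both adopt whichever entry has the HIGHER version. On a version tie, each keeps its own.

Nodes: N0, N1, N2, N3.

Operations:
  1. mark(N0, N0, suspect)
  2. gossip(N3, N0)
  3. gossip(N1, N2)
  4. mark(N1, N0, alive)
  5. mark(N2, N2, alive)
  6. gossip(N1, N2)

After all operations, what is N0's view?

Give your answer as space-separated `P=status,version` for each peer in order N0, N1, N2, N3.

Op 1: N0 marks N0=suspect -> (suspect,v1)
Op 2: gossip N3<->N0 -> N3.N0=(suspect,v1) N3.N1=(alive,v0) N3.N2=(alive,v0) N3.N3=(alive,v0) | N0.N0=(suspect,v1) N0.N1=(alive,v0) N0.N2=(alive,v0) N0.N3=(alive,v0)
Op 3: gossip N1<->N2 -> N1.N0=(alive,v0) N1.N1=(alive,v0) N1.N2=(alive,v0) N1.N3=(alive,v0) | N2.N0=(alive,v0) N2.N1=(alive,v0) N2.N2=(alive,v0) N2.N3=(alive,v0)
Op 4: N1 marks N0=alive -> (alive,v1)
Op 5: N2 marks N2=alive -> (alive,v1)
Op 6: gossip N1<->N2 -> N1.N0=(alive,v1) N1.N1=(alive,v0) N1.N2=(alive,v1) N1.N3=(alive,v0) | N2.N0=(alive,v1) N2.N1=(alive,v0) N2.N2=(alive,v1) N2.N3=(alive,v0)

Answer: N0=suspect,1 N1=alive,0 N2=alive,0 N3=alive,0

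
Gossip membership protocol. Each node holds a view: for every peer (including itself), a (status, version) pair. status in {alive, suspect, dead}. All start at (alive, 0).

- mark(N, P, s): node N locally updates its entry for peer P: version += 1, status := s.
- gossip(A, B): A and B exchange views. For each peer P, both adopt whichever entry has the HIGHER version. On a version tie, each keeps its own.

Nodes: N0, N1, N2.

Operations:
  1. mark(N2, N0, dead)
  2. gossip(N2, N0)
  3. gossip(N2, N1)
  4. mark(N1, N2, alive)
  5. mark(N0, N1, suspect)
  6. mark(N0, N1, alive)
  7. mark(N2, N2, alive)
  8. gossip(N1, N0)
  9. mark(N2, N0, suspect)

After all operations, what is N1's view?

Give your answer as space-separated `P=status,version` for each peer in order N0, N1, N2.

Answer: N0=dead,1 N1=alive,2 N2=alive,1

Derivation:
Op 1: N2 marks N0=dead -> (dead,v1)
Op 2: gossip N2<->N0 -> N2.N0=(dead,v1) N2.N1=(alive,v0) N2.N2=(alive,v0) | N0.N0=(dead,v1) N0.N1=(alive,v0) N0.N2=(alive,v0)
Op 3: gossip N2<->N1 -> N2.N0=(dead,v1) N2.N1=(alive,v0) N2.N2=(alive,v0) | N1.N0=(dead,v1) N1.N1=(alive,v0) N1.N2=(alive,v0)
Op 4: N1 marks N2=alive -> (alive,v1)
Op 5: N0 marks N1=suspect -> (suspect,v1)
Op 6: N0 marks N1=alive -> (alive,v2)
Op 7: N2 marks N2=alive -> (alive,v1)
Op 8: gossip N1<->N0 -> N1.N0=(dead,v1) N1.N1=(alive,v2) N1.N2=(alive,v1) | N0.N0=(dead,v1) N0.N1=(alive,v2) N0.N2=(alive,v1)
Op 9: N2 marks N0=suspect -> (suspect,v2)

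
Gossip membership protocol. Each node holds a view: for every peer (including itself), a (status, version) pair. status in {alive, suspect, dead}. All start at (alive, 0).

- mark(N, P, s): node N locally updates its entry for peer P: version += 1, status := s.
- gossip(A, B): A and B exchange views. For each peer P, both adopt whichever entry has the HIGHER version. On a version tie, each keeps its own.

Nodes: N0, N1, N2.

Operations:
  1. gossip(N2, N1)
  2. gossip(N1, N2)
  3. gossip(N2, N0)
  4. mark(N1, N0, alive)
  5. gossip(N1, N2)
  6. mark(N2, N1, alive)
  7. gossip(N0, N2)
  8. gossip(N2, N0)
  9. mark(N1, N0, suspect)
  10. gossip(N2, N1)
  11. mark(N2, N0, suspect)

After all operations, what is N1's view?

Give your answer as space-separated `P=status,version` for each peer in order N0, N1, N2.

Answer: N0=suspect,2 N1=alive,1 N2=alive,0

Derivation:
Op 1: gossip N2<->N1 -> N2.N0=(alive,v0) N2.N1=(alive,v0) N2.N2=(alive,v0) | N1.N0=(alive,v0) N1.N1=(alive,v0) N1.N2=(alive,v0)
Op 2: gossip N1<->N2 -> N1.N0=(alive,v0) N1.N1=(alive,v0) N1.N2=(alive,v0) | N2.N0=(alive,v0) N2.N1=(alive,v0) N2.N2=(alive,v0)
Op 3: gossip N2<->N0 -> N2.N0=(alive,v0) N2.N1=(alive,v0) N2.N2=(alive,v0) | N0.N0=(alive,v0) N0.N1=(alive,v0) N0.N2=(alive,v0)
Op 4: N1 marks N0=alive -> (alive,v1)
Op 5: gossip N1<->N2 -> N1.N0=(alive,v1) N1.N1=(alive,v0) N1.N2=(alive,v0) | N2.N0=(alive,v1) N2.N1=(alive,v0) N2.N2=(alive,v0)
Op 6: N2 marks N1=alive -> (alive,v1)
Op 7: gossip N0<->N2 -> N0.N0=(alive,v1) N0.N1=(alive,v1) N0.N2=(alive,v0) | N2.N0=(alive,v1) N2.N1=(alive,v1) N2.N2=(alive,v0)
Op 8: gossip N2<->N0 -> N2.N0=(alive,v1) N2.N1=(alive,v1) N2.N2=(alive,v0) | N0.N0=(alive,v1) N0.N1=(alive,v1) N0.N2=(alive,v0)
Op 9: N1 marks N0=suspect -> (suspect,v2)
Op 10: gossip N2<->N1 -> N2.N0=(suspect,v2) N2.N1=(alive,v1) N2.N2=(alive,v0) | N1.N0=(suspect,v2) N1.N1=(alive,v1) N1.N2=(alive,v0)
Op 11: N2 marks N0=suspect -> (suspect,v3)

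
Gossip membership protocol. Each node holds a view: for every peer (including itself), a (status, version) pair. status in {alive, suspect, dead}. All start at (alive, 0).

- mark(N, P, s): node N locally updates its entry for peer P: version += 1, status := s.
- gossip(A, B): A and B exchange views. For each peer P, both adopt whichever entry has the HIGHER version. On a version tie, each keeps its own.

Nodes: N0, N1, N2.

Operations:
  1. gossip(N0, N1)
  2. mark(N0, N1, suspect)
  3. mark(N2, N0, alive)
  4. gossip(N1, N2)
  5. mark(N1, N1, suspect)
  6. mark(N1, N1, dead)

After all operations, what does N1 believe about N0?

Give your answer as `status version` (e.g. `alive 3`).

Answer: alive 1

Derivation:
Op 1: gossip N0<->N1 -> N0.N0=(alive,v0) N0.N1=(alive,v0) N0.N2=(alive,v0) | N1.N0=(alive,v0) N1.N1=(alive,v0) N1.N2=(alive,v0)
Op 2: N0 marks N1=suspect -> (suspect,v1)
Op 3: N2 marks N0=alive -> (alive,v1)
Op 4: gossip N1<->N2 -> N1.N0=(alive,v1) N1.N1=(alive,v0) N1.N2=(alive,v0) | N2.N0=(alive,v1) N2.N1=(alive,v0) N2.N2=(alive,v0)
Op 5: N1 marks N1=suspect -> (suspect,v1)
Op 6: N1 marks N1=dead -> (dead,v2)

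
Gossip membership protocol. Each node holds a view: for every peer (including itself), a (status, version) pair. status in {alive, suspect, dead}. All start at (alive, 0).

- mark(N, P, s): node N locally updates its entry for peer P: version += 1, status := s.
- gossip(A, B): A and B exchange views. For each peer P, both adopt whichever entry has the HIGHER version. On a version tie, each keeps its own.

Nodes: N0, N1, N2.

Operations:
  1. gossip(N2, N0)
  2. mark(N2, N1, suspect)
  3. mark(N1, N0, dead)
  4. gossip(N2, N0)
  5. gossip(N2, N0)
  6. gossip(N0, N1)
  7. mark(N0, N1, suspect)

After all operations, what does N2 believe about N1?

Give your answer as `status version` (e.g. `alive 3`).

Answer: suspect 1

Derivation:
Op 1: gossip N2<->N0 -> N2.N0=(alive,v0) N2.N1=(alive,v0) N2.N2=(alive,v0) | N0.N0=(alive,v0) N0.N1=(alive,v0) N0.N2=(alive,v0)
Op 2: N2 marks N1=suspect -> (suspect,v1)
Op 3: N1 marks N0=dead -> (dead,v1)
Op 4: gossip N2<->N0 -> N2.N0=(alive,v0) N2.N1=(suspect,v1) N2.N2=(alive,v0) | N0.N0=(alive,v0) N0.N1=(suspect,v1) N0.N2=(alive,v0)
Op 5: gossip N2<->N0 -> N2.N0=(alive,v0) N2.N1=(suspect,v1) N2.N2=(alive,v0) | N0.N0=(alive,v0) N0.N1=(suspect,v1) N0.N2=(alive,v0)
Op 6: gossip N0<->N1 -> N0.N0=(dead,v1) N0.N1=(suspect,v1) N0.N2=(alive,v0) | N1.N0=(dead,v1) N1.N1=(suspect,v1) N1.N2=(alive,v0)
Op 7: N0 marks N1=suspect -> (suspect,v2)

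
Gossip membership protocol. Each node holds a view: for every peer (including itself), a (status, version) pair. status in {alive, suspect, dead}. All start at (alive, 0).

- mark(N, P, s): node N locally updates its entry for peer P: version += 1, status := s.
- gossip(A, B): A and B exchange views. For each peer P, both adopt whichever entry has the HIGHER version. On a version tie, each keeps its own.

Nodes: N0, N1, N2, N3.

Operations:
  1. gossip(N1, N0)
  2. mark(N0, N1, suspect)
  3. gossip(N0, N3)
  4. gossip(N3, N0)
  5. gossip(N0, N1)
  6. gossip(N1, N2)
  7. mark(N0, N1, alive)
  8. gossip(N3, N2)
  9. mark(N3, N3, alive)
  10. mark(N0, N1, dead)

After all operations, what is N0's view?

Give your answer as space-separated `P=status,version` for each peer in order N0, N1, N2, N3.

Op 1: gossip N1<->N0 -> N1.N0=(alive,v0) N1.N1=(alive,v0) N1.N2=(alive,v0) N1.N3=(alive,v0) | N0.N0=(alive,v0) N0.N1=(alive,v0) N0.N2=(alive,v0) N0.N3=(alive,v0)
Op 2: N0 marks N1=suspect -> (suspect,v1)
Op 3: gossip N0<->N3 -> N0.N0=(alive,v0) N0.N1=(suspect,v1) N0.N2=(alive,v0) N0.N3=(alive,v0) | N3.N0=(alive,v0) N3.N1=(suspect,v1) N3.N2=(alive,v0) N3.N3=(alive,v0)
Op 4: gossip N3<->N0 -> N3.N0=(alive,v0) N3.N1=(suspect,v1) N3.N2=(alive,v0) N3.N3=(alive,v0) | N0.N0=(alive,v0) N0.N1=(suspect,v1) N0.N2=(alive,v0) N0.N3=(alive,v0)
Op 5: gossip N0<->N1 -> N0.N0=(alive,v0) N0.N1=(suspect,v1) N0.N2=(alive,v0) N0.N3=(alive,v0) | N1.N0=(alive,v0) N1.N1=(suspect,v1) N1.N2=(alive,v0) N1.N3=(alive,v0)
Op 6: gossip N1<->N2 -> N1.N0=(alive,v0) N1.N1=(suspect,v1) N1.N2=(alive,v0) N1.N3=(alive,v0) | N2.N0=(alive,v0) N2.N1=(suspect,v1) N2.N2=(alive,v0) N2.N3=(alive,v0)
Op 7: N0 marks N1=alive -> (alive,v2)
Op 8: gossip N3<->N2 -> N3.N0=(alive,v0) N3.N1=(suspect,v1) N3.N2=(alive,v0) N3.N3=(alive,v0) | N2.N0=(alive,v0) N2.N1=(suspect,v1) N2.N2=(alive,v0) N2.N3=(alive,v0)
Op 9: N3 marks N3=alive -> (alive,v1)
Op 10: N0 marks N1=dead -> (dead,v3)

Answer: N0=alive,0 N1=dead,3 N2=alive,0 N3=alive,0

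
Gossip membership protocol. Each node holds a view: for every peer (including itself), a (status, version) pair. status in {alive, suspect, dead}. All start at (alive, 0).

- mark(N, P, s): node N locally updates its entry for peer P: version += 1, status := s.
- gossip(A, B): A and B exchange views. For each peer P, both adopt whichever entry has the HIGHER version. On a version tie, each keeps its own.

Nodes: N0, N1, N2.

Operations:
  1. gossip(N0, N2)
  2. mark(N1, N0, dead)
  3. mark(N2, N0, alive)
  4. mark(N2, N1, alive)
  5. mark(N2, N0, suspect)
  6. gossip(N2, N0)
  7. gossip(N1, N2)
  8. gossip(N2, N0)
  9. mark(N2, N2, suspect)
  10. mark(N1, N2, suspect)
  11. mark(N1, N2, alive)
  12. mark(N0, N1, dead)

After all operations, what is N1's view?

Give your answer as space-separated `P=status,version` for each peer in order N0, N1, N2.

Op 1: gossip N0<->N2 -> N0.N0=(alive,v0) N0.N1=(alive,v0) N0.N2=(alive,v0) | N2.N0=(alive,v0) N2.N1=(alive,v0) N2.N2=(alive,v0)
Op 2: N1 marks N0=dead -> (dead,v1)
Op 3: N2 marks N0=alive -> (alive,v1)
Op 4: N2 marks N1=alive -> (alive,v1)
Op 5: N2 marks N0=suspect -> (suspect,v2)
Op 6: gossip N2<->N0 -> N2.N0=(suspect,v2) N2.N1=(alive,v1) N2.N2=(alive,v0) | N0.N0=(suspect,v2) N0.N1=(alive,v1) N0.N2=(alive,v0)
Op 7: gossip N1<->N2 -> N1.N0=(suspect,v2) N1.N1=(alive,v1) N1.N2=(alive,v0) | N2.N0=(suspect,v2) N2.N1=(alive,v1) N2.N2=(alive,v0)
Op 8: gossip N2<->N0 -> N2.N0=(suspect,v2) N2.N1=(alive,v1) N2.N2=(alive,v0) | N0.N0=(suspect,v2) N0.N1=(alive,v1) N0.N2=(alive,v0)
Op 9: N2 marks N2=suspect -> (suspect,v1)
Op 10: N1 marks N2=suspect -> (suspect,v1)
Op 11: N1 marks N2=alive -> (alive,v2)
Op 12: N0 marks N1=dead -> (dead,v2)

Answer: N0=suspect,2 N1=alive,1 N2=alive,2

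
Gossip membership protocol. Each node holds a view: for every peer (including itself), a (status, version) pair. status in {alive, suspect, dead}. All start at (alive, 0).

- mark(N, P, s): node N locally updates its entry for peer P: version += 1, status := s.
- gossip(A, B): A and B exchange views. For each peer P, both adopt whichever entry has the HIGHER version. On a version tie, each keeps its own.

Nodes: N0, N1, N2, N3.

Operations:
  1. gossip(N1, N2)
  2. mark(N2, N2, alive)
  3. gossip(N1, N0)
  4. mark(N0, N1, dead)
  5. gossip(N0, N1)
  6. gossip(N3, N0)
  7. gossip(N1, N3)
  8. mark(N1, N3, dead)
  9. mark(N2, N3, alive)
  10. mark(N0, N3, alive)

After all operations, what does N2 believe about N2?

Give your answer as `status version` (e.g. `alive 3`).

Op 1: gossip N1<->N2 -> N1.N0=(alive,v0) N1.N1=(alive,v0) N1.N2=(alive,v0) N1.N3=(alive,v0) | N2.N0=(alive,v0) N2.N1=(alive,v0) N2.N2=(alive,v0) N2.N3=(alive,v0)
Op 2: N2 marks N2=alive -> (alive,v1)
Op 3: gossip N1<->N0 -> N1.N0=(alive,v0) N1.N1=(alive,v0) N1.N2=(alive,v0) N1.N3=(alive,v0) | N0.N0=(alive,v0) N0.N1=(alive,v0) N0.N2=(alive,v0) N0.N3=(alive,v0)
Op 4: N0 marks N1=dead -> (dead,v1)
Op 5: gossip N0<->N1 -> N0.N0=(alive,v0) N0.N1=(dead,v1) N0.N2=(alive,v0) N0.N3=(alive,v0) | N1.N0=(alive,v0) N1.N1=(dead,v1) N1.N2=(alive,v0) N1.N3=(alive,v0)
Op 6: gossip N3<->N0 -> N3.N0=(alive,v0) N3.N1=(dead,v1) N3.N2=(alive,v0) N3.N3=(alive,v0) | N0.N0=(alive,v0) N0.N1=(dead,v1) N0.N2=(alive,v0) N0.N3=(alive,v0)
Op 7: gossip N1<->N3 -> N1.N0=(alive,v0) N1.N1=(dead,v1) N1.N2=(alive,v0) N1.N3=(alive,v0) | N3.N0=(alive,v0) N3.N1=(dead,v1) N3.N2=(alive,v0) N3.N3=(alive,v0)
Op 8: N1 marks N3=dead -> (dead,v1)
Op 9: N2 marks N3=alive -> (alive,v1)
Op 10: N0 marks N3=alive -> (alive,v1)

Answer: alive 1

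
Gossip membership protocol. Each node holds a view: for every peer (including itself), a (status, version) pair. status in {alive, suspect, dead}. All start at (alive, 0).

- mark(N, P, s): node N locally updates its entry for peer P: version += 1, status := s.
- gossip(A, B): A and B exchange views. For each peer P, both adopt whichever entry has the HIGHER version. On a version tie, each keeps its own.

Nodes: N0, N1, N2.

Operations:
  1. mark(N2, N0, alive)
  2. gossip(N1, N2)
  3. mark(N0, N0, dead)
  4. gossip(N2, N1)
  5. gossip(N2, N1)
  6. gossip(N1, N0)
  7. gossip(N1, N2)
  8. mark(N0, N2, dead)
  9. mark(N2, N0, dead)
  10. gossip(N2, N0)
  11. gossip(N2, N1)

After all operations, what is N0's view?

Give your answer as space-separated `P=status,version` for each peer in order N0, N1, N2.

Op 1: N2 marks N0=alive -> (alive,v1)
Op 2: gossip N1<->N2 -> N1.N0=(alive,v1) N1.N1=(alive,v0) N1.N2=(alive,v0) | N2.N0=(alive,v1) N2.N1=(alive,v0) N2.N2=(alive,v0)
Op 3: N0 marks N0=dead -> (dead,v1)
Op 4: gossip N2<->N1 -> N2.N0=(alive,v1) N2.N1=(alive,v0) N2.N2=(alive,v0) | N1.N0=(alive,v1) N1.N1=(alive,v0) N1.N2=(alive,v0)
Op 5: gossip N2<->N1 -> N2.N0=(alive,v1) N2.N1=(alive,v0) N2.N2=(alive,v0) | N1.N0=(alive,v1) N1.N1=(alive,v0) N1.N2=(alive,v0)
Op 6: gossip N1<->N0 -> N1.N0=(alive,v1) N1.N1=(alive,v0) N1.N2=(alive,v0) | N0.N0=(dead,v1) N0.N1=(alive,v0) N0.N2=(alive,v0)
Op 7: gossip N1<->N2 -> N1.N0=(alive,v1) N1.N1=(alive,v0) N1.N2=(alive,v0) | N2.N0=(alive,v1) N2.N1=(alive,v0) N2.N2=(alive,v0)
Op 8: N0 marks N2=dead -> (dead,v1)
Op 9: N2 marks N0=dead -> (dead,v2)
Op 10: gossip N2<->N0 -> N2.N0=(dead,v2) N2.N1=(alive,v0) N2.N2=(dead,v1) | N0.N0=(dead,v2) N0.N1=(alive,v0) N0.N2=(dead,v1)
Op 11: gossip N2<->N1 -> N2.N0=(dead,v2) N2.N1=(alive,v0) N2.N2=(dead,v1) | N1.N0=(dead,v2) N1.N1=(alive,v0) N1.N2=(dead,v1)

Answer: N0=dead,2 N1=alive,0 N2=dead,1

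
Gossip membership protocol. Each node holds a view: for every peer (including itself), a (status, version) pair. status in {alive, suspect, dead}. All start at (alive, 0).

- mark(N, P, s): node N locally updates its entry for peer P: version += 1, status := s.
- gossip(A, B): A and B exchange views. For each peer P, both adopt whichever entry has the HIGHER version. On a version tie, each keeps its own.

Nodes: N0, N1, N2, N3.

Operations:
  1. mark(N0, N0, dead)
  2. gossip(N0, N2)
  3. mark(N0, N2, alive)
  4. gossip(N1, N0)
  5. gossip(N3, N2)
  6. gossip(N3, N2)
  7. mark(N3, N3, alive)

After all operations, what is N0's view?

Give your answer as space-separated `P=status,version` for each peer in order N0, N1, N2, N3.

Op 1: N0 marks N0=dead -> (dead,v1)
Op 2: gossip N0<->N2 -> N0.N0=(dead,v1) N0.N1=(alive,v0) N0.N2=(alive,v0) N0.N3=(alive,v0) | N2.N0=(dead,v1) N2.N1=(alive,v0) N2.N2=(alive,v0) N2.N3=(alive,v0)
Op 3: N0 marks N2=alive -> (alive,v1)
Op 4: gossip N1<->N0 -> N1.N0=(dead,v1) N1.N1=(alive,v0) N1.N2=(alive,v1) N1.N3=(alive,v0) | N0.N0=(dead,v1) N0.N1=(alive,v0) N0.N2=(alive,v1) N0.N3=(alive,v0)
Op 5: gossip N3<->N2 -> N3.N0=(dead,v1) N3.N1=(alive,v0) N3.N2=(alive,v0) N3.N3=(alive,v0) | N2.N0=(dead,v1) N2.N1=(alive,v0) N2.N2=(alive,v0) N2.N3=(alive,v0)
Op 6: gossip N3<->N2 -> N3.N0=(dead,v1) N3.N1=(alive,v0) N3.N2=(alive,v0) N3.N3=(alive,v0) | N2.N0=(dead,v1) N2.N1=(alive,v0) N2.N2=(alive,v0) N2.N3=(alive,v0)
Op 7: N3 marks N3=alive -> (alive,v1)

Answer: N0=dead,1 N1=alive,0 N2=alive,1 N3=alive,0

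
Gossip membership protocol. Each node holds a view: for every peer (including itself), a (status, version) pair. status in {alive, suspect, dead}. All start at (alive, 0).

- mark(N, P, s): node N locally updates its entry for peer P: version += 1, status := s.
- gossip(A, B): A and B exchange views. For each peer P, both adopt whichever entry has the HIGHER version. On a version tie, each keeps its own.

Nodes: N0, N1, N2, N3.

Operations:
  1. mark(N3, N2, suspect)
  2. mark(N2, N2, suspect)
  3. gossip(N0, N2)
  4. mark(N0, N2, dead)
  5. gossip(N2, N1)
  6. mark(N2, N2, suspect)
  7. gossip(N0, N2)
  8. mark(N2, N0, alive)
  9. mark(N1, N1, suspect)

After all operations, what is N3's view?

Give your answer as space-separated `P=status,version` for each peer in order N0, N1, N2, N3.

Op 1: N3 marks N2=suspect -> (suspect,v1)
Op 2: N2 marks N2=suspect -> (suspect,v1)
Op 3: gossip N0<->N2 -> N0.N0=(alive,v0) N0.N1=(alive,v0) N0.N2=(suspect,v1) N0.N3=(alive,v0) | N2.N0=(alive,v0) N2.N1=(alive,v0) N2.N2=(suspect,v1) N2.N3=(alive,v0)
Op 4: N0 marks N2=dead -> (dead,v2)
Op 5: gossip N2<->N1 -> N2.N0=(alive,v0) N2.N1=(alive,v0) N2.N2=(suspect,v1) N2.N3=(alive,v0) | N1.N0=(alive,v0) N1.N1=(alive,v0) N1.N2=(suspect,v1) N1.N3=(alive,v0)
Op 6: N2 marks N2=suspect -> (suspect,v2)
Op 7: gossip N0<->N2 -> N0.N0=(alive,v0) N0.N1=(alive,v0) N0.N2=(dead,v2) N0.N3=(alive,v0) | N2.N0=(alive,v0) N2.N1=(alive,v0) N2.N2=(suspect,v2) N2.N3=(alive,v0)
Op 8: N2 marks N0=alive -> (alive,v1)
Op 9: N1 marks N1=suspect -> (suspect,v1)

Answer: N0=alive,0 N1=alive,0 N2=suspect,1 N3=alive,0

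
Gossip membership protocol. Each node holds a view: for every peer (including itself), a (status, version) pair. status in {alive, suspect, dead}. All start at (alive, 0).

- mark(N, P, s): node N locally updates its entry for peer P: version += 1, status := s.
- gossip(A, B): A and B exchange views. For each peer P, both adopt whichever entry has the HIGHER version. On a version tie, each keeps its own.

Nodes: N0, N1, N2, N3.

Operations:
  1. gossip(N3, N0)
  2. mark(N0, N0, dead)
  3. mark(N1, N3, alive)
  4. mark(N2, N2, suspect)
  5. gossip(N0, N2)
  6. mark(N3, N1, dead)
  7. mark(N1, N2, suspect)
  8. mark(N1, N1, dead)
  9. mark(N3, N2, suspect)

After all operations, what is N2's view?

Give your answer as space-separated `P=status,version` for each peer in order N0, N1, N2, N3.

Op 1: gossip N3<->N0 -> N3.N0=(alive,v0) N3.N1=(alive,v0) N3.N2=(alive,v0) N3.N3=(alive,v0) | N0.N0=(alive,v0) N0.N1=(alive,v0) N0.N2=(alive,v0) N0.N3=(alive,v0)
Op 2: N0 marks N0=dead -> (dead,v1)
Op 3: N1 marks N3=alive -> (alive,v1)
Op 4: N2 marks N2=suspect -> (suspect,v1)
Op 5: gossip N0<->N2 -> N0.N0=(dead,v1) N0.N1=(alive,v0) N0.N2=(suspect,v1) N0.N3=(alive,v0) | N2.N0=(dead,v1) N2.N1=(alive,v0) N2.N2=(suspect,v1) N2.N3=(alive,v0)
Op 6: N3 marks N1=dead -> (dead,v1)
Op 7: N1 marks N2=suspect -> (suspect,v1)
Op 8: N1 marks N1=dead -> (dead,v1)
Op 9: N3 marks N2=suspect -> (suspect,v1)

Answer: N0=dead,1 N1=alive,0 N2=suspect,1 N3=alive,0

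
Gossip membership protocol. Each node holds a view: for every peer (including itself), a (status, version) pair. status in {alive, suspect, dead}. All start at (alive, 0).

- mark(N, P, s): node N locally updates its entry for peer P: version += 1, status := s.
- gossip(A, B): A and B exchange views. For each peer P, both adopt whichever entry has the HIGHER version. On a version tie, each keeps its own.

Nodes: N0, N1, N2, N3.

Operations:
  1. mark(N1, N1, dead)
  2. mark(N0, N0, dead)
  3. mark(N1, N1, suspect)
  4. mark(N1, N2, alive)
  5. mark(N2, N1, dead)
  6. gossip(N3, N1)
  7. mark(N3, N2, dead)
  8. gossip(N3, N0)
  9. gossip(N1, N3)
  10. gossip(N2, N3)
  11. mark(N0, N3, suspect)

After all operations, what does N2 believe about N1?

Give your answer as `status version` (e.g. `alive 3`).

Answer: suspect 2

Derivation:
Op 1: N1 marks N1=dead -> (dead,v1)
Op 2: N0 marks N0=dead -> (dead,v1)
Op 3: N1 marks N1=suspect -> (suspect,v2)
Op 4: N1 marks N2=alive -> (alive,v1)
Op 5: N2 marks N1=dead -> (dead,v1)
Op 6: gossip N3<->N1 -> N3.N0=(alive,v0) N3.N1=(suspect,v2) N3.N2=(alive,v1) N3.N3=(alive,v0) | N1.N0=(alive,v0) N1.N1=(suspect,v2) N1.N2=(alive,v1) N1.N3=(alive,v0)
Op 7: N3 marks N2=dead -> (dead,v2)
Op 8: gossip N3<->N0 -> N3.N0=(dead,v1) N3.N1=(suspect,v2) N3.N2=(dead,v2) N3.N3=(alive,v0) | N0.N0=(dead,v1) N0.N1=(suspect,v2) N0.N2=(dead,v2) N0.N3=(alive,v0)
Op 9: gossip N1<->N3 -> N1.N0=(dead,v1) N1.N1=(suspect,v2) N1.N2=(dead,v2) N1.N3=(alive,v0) | N3.N0=(dead,v1) N3.N1=(suspect,v2) N3.N2=(dead,v2) N3.N3=(alive,v0)
Op 10: gossip N2<->N3 -> N2.N0=(dead,v1) N2.N1=(suspect,v2) N2.N2=(dead,v2) N2.N3=(alive,v0) | N3.N0=(dead,v1) N3.N1=(suspect,v2) N3.N2=(dead,v2) N3.N3=(alive,v0)
Op 11: N0 marks N3=suspect -> (suspect,v1)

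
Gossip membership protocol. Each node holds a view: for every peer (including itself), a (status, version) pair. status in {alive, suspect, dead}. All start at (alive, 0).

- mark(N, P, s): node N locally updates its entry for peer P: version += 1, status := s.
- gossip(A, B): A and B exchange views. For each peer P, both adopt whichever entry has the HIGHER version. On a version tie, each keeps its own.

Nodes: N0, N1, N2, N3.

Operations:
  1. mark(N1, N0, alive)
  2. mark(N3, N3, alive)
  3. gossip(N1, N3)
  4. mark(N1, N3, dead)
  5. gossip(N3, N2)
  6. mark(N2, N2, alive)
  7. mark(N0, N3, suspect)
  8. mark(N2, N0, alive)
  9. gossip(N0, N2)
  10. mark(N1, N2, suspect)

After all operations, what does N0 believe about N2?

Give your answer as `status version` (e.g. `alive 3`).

Op 1: N1 marks N0=alive -> (alive,v1)
Op 2: N3 marks N3=alive -> (alive,v1)
Op 3: gossip N1<->N3 -> N1.N0=(alive,v1) N1.N1=(alive,v0) N1.N2=(alive,v0) N1.N3=(alive,v1) | N3.N0=(alive,v1) N3.N1=(alive,v0) N3.N2=(alive,v0) N3.N3=(alive,v1)
Op 4: N1 marks N3=dead -> (dead,v2)
Op 5: gossip N3<->N2 -> N3.N0=(alive,v1) N3.N1=(alive,v0) N3.N2=(alive,v0) N3.N3=(alive,v1) | N2.N0=(alive,v1) N2.N1=(alive,v0) N2.N2=(alive,v0) N2.N3=(alive,v1)
Op 6: N2 marks N2=alive -> (alive,v1)
Op 7: N0 marks N3=suspect -> (suspect,v1)
Op 8: N2 marks N0=alive -> (alive,v2)
Op 9: gossip N0<->N2 -> N0.N0=(alive,v2) N0.N1=(alive,v0) N0.N2=(alive,v1) N0.N3=(suspect,v1) | N2.N0=(alive,v2) N2.N1=(alive,v0) N2.N2=(alive,v1) N2.N3=(alive,v1)
Op 10: N1 marks N2=suspect -> (suspect,v1)

Answer: alive 1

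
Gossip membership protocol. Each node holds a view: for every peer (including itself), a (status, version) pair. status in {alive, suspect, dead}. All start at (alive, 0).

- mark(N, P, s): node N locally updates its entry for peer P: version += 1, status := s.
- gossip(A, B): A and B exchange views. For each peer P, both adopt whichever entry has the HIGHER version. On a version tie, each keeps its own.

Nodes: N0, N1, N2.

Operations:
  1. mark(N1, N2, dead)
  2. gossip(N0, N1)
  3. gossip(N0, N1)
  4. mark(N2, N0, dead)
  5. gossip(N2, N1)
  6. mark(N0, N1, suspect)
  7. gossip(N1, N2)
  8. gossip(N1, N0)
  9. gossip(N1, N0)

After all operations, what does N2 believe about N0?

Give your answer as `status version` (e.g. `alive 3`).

Answer: dead 1

Derivation:
Op 1: N1 marks N2=dead -> (dead,v1)
Op 2: gossip N0<->N1 -> N0.N0=(alive,v0) N0.N1=(alive,v0) N0.N2=(dead,v1) | N1.N0=(alive,v0) N1.N1=(alive,v0) N1.N2=(dead,v1)
Op 3: gossip N0<->N1 -> N0.N0=(alive,v0) N0.N1=(alive,v0) N0.N2=(dead,v1) | N1.N0=(alive,v0) N1.N1=(alive,v0) N1.N2=(dead,v1)
Op 4: N2 marks N0=dead -> (dead,v1)
Op 5: gossip N2<->N1 -> N2.N0=(dead,v1) N2.N1=(alive,v0) N2.N2=(dead,v1) | N1.N0=(dead,v1) N1.N1=(alive,v0) N1.N2=(dead,v1)
Op 6: N0 marks N1=suspect -> (suspect,v1)
Op 7: gossip N1<->N2 -> N1.N0=(dead,v1) N1.N1=(alive,v0) N1.N2=(dead,v1) | N2.N0=(dead,v1) N2.N1=(alive,v0) N2.N2=(dead,v1)
Op 8: gossip N1<->N0 -> N1.N0=(dead,v1) N1.N1=(suspect,v1) N1.N2=(dead,v1) | N0.N0=(dead,v1) N0.N1=(suspect,v1) N0.N2=(dead,v1)
Op 9: gossip N1<->N0 -> N1.N0=(dead,v1) N1.N1=(suspect,v1) N1.N2=(dead,v1) | N0.N0=(dead,v1) N0.N1=(suspect,v1) N0.N2=(dead,v1)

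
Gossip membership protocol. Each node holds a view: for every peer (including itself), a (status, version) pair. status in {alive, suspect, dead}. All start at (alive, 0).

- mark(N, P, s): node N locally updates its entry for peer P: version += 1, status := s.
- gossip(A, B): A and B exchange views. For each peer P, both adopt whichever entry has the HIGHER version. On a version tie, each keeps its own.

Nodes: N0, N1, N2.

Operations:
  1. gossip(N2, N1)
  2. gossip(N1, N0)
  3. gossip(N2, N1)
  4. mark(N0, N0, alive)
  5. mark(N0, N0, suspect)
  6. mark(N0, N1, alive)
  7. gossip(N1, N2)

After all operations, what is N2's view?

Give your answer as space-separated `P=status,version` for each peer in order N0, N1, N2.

Answer: N0=alive,0 N1=alive,0 N2=alive,0

Derivation:
Op 1: gossip N2<->N1 -> N2.N0=(alive,v0) N2.N1=(alive,v0) N2.N2=(alive,v0) | N1.N0=(alive,v0) N1.N1=(alive,v0) N1.N2=(alive,v0)
Op 2: gossip N1<->N0 -> N1.N0=(alive,v0) N1.N1=(alive,v0) N1.N2=(alive,v0) | N0.N0=(alive,v0) N0.N1=(alive,v0) N0.N2=(alive,v0)
Op 3: gossip N2<->N1 -> N2.N0=(alive,v0) N2.N1=(alive,v0) N2.N2=(alive,v0) | N1.N0=(alive,v0) N1.N1=(alive,v0) N1.N2=(alive,v0)
Op 4: N0 marks N0=alive -> (alive,v1)
Op 5: N0 marks N0=suspect -> (suspect,v2)
Op 6: N0 marks N1=alive -> (alive,v1)
Op 7: gossip N1<->N2 -> N1.N0=(alive,v0) N1.N1=(alive,v0) N1.N2=(alive,v0) | N2.N0=(alive,v0) N2.N1=(alive,v0) N2.N2=(alive,v0)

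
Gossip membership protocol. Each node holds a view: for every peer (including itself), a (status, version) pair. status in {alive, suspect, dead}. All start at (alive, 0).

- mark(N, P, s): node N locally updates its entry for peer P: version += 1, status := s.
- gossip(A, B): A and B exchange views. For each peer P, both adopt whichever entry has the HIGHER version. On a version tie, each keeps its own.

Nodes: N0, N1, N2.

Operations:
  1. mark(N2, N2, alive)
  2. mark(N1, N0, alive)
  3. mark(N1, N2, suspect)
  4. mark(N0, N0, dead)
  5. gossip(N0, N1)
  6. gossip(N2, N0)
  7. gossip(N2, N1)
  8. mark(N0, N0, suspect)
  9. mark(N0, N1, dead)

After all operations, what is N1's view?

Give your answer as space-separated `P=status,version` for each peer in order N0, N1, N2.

Op 1: N2 marks N2=alive -> (alive,v1)
Op 2: N1 marks N0=alive -> (alive,v1)
Op 3: N1 marks N2=suspect -> (suspect,v1)
Op 4: N0 marks N0=dead -> (dead,v1)
Op 5: gossip N0<->N1 -> N0.N0=(dead,v1) N0.N1=(alive,v0) N0.N2=(suspect,v1) | N1.N0=(alive,v1) N1.N1=(alive,v0) N1.N2=(suspect,v1)
Op 6: gossip N2<->N0 -> N2.N0=(dead,v1) N2.N1=(alive,v0) N2.N2=(alive,v1) | N0.N0=(dead,v1) N0.N1=(alive,v0) N0.N2=(suspect,v1)
Op 7: gossip N2<->N1 -> N2.N0=(dead,v1) N2.N1=(alive,v0) N2.N2=(alive,v1) | N1.N0=(alive,v1) N1.N1=(alive,v0) N1.N2=(suspect,v1)
Op 8: N0 marks N0=suspect -> (suspect,v2)
Op 9: N0 marks N1=dead -> (dead,v1)

Answer: N0=alive,1 N1=alive,0 N2=suspect,1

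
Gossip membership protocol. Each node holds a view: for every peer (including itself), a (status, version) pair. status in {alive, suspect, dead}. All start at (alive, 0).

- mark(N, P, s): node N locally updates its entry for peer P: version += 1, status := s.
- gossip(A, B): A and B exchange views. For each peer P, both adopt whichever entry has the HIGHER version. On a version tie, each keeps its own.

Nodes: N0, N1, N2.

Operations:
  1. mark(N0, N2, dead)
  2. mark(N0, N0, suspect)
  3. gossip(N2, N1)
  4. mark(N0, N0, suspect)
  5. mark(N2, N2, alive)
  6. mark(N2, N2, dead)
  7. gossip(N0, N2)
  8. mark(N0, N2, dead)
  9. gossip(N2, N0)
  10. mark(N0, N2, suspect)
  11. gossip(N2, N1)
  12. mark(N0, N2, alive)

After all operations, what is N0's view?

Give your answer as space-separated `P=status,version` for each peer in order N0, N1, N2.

Op 1: N0 marks N2=dead -> (dead,v1)
Op 2: N0 marks N0=suspect -> (suspect,v1)
Op 3: gossip N2<->N1 -> N2.N0=(alive,v0) N2.N1=(alive,v0) N2.N2=(alive,v0) | N1.N0=(alive,v0) N1.N1=(alive,v0) N1.N2=(alive,v0)
Op 4: N0 marks N0=suspect -> (suspect,v2)
Op 5: N2 marks N2=alive -> (alive,v1)
Op 6: N2 marks N2=dead -> (dead,v2)
Op 7: gossip N0<->N2 -> N0.N0=(suspect,v2) N0.N1=(alive,v0) N0.N2=(dead,v2) | N2.N0=(suspect,v2) N2.N1=(alive,v0) N2.N2=(dead,v2)
Op 8: N0 marks N2=dead -> (dead,v3)
Op 9: gossip N2<->N0 -> N2.N0=(suspect,v2) N2.N1=(alive,v0) N2.N2=(dead,v3) | N0.N0=(suspect,v2) N0.N1=(alive,v0) N0.N2=(dead,v3)
Op 10: N0 marks N2=suspect -> (suspect,v4)
Op 11: gossip N2<->N1 -> N2.N0=(suspect,v2) N2.N1=(alive,v0) N2.N2=(dead,v3) | N1.N0=(suspect,v2) N1.N1=(alive,v0) N1.N2=(dead,v3)
Op 12: N0 marks N2=alive -> (alive,v5)

Answer: N0=suspect,2 N1=alive,0 N2=alive,5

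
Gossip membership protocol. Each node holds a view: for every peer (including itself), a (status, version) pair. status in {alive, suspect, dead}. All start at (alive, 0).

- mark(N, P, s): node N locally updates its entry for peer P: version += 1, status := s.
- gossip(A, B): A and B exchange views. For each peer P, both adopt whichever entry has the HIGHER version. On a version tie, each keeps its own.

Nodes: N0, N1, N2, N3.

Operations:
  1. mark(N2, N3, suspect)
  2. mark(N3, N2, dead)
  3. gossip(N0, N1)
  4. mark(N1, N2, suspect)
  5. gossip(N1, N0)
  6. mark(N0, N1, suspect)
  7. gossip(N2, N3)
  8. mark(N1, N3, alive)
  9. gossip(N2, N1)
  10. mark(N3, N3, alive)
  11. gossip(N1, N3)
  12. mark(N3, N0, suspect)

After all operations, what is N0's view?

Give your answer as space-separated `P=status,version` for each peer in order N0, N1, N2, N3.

Op 1: N2 marks N3=suspect -> (suspect,v1)
Op 2: N3 marks N2=dead -> (dead,v1)
Op 3: gossip N0<->N1 -> N0.N0=(alive,v0) N0.N1=(alive,v0) N0.N2=(alive,v0) N0.N3=(alive,v0) | N1.N0=(alive,v0) N1.N1=(alive,v0) N1.N2=(alive,v0) N1.N3=(alive,v0)
Op 4: N1 marks N2=suspect -> (suspect,v1)
Op 5: gossip N1<->N0 -> N1.N0=(alive,v0) N1.N1=(alive,v0) N1.N2=(suspect,v1) N1.N3=(alive,v0) | N0.N0=(alive,v0) N0.N1=(alive,v0) N0.N2=(suspect,v1) N0.N3=(alive,v0)
Op 6: N0 marks N1=suspect -> (suspect,v1)
Op 7: gossip N2<->N3 -> N2.N0=(alive,v0) N2.N1=(alive,v0) N2.N2=(dead,v1) N2.N3=(suspect,v1) | N3.N0=(alive,v0) N3.N1=(alive,v0) N3.N2=(dead,v1) N3.N3=(suspect,v1)
Op 8: N1 marks N3=alive -> (alive,v1)
Op 9: gossip N2<->N1 -> N2.N0=(alive,v0) N2.N1=(alive,v0) N2.N2=(dead,v1) N2.N3=(suspect,v1) | N1.N0=(alive,v0) N1.N1=(alive,v0) N1.N2=(suspect,v1) N1.N3=(alive,v1)
Op 10: N3 marks N3=alive -> (alive,v2)
Op 11: gossip N1<->N3 -> N1.N0=(alive,v0) N1.N1=(alive,v0) N1.N2=(suspect,v1) N1.N3=(alive,v2) | N3.N0=(alive,v0) N3.N1=(alive,v0) N3.N2=(dead,v1) N3.N3=(alive,v2)
Op 12: N3 marks N0=suspect -> (suspect,v1)

Answer: N0=alive,0 N1=suspect,1 N2=suspect,1 N3=alive,0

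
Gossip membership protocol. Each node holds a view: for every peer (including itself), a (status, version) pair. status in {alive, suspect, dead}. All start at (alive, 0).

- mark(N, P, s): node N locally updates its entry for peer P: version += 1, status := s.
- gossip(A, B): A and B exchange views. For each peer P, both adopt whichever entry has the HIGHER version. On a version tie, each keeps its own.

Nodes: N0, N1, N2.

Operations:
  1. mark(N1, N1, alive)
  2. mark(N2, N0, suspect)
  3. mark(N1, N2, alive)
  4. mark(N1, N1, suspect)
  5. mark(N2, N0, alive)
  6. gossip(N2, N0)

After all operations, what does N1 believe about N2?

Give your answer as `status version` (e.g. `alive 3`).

Op 1: N1 marks N1=alive -> (alive,v1)
Op 2: N2 marks N0=suspect -> (suspect,v1)
Op 3: N1 marks N2=alive -> (alive,v1)
Op 4: N1 marks N1=suspect -> (suspect,v2)
Op 5: N2 marks N0=alive -> (alive,v2)
Op 6: gossip N2<->N0 -> N2.N0=(alive,v2) N2.N1=(alive,v0) N2.N2=(alive,v0) | N0.N0=(alive,v2) N0.N1=(alive,v0) N0.N2=(alive,v0)

Answer: alive 1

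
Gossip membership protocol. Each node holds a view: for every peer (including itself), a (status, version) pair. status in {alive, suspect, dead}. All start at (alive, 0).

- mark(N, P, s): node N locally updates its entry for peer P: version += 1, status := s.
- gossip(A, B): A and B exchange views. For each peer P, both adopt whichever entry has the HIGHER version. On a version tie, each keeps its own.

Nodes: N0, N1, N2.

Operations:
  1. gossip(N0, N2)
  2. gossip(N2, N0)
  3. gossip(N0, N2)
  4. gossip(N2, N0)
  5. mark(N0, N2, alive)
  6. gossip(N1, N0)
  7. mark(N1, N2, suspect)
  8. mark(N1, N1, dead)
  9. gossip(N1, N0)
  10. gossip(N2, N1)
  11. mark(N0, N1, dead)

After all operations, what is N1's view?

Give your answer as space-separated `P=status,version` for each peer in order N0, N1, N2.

Answer: N0=alive,0 N1=dead,1 N2=suspect,2

Derivation:
Op 1: gossip N0<->N2 -> N0.N0=(alive,v0) N0.N1=(alive,v0) N0.N2=(alive,v0) | N2.N0=(alive,v0) N2.N1=(alive,v0) N2.N2=(alive,v0)
Op 2: gossip N2<->N0 -> N2.N0=(alive,v0) N2.N1=(alive,v0) N2.N2=(alive,v0) | N0.N0=(alive,v0) N0.N1=(alive,v0) N0.N2=(alive,v0)
Op 3: gossip N0<->N2 -> N0.N0=(alive,v0) N0.N1=(alive,v0) N0.N2=(alive,v0) | N2.N0=(alive,v0) N2.N1=(alive,v0) N2.N2=(alive,v0)
Op 4: gossip N2<->N0 -> N2.N0=(alive,v0) N2.N1=(alive,v0) N2.N2=(alive,v0) | N0.N0=(alive,v0) N0.N1=(alive,v0) N0.N2=(alive,v0)
Op 5: N0 marks N2=alive -> (alive,v1)
Op 6: gossip N1<->N0 -> N1.N0=(alive,v0) N1.N1=(alive,v0) N1.N2=(alive,v1) | N0.N0=(alive,v0) N0.N1=(alive,v0) N0.N2=(alive,v1)
Op 7: N1 marks N2=suspect -> (suspect,v2)
Op 8: N1 marks N1=dead -> (dead,v1)
Op 9: gossip N1<->N0 -> N1.N0=(alive,v0) N1.N1=(dead,v1) N1.N2=(suspect,v2) | N0.N0=(alive,v0) N0.N1=(dead,v1) N0.N2=(suspect,v2)
Op 10: gossip N2<->N1 -> N2.N0=(alive,v0) N2.N1=(dead,v1) N2.N2=(suspect,v2) | N1.N0=(alive,v0) N1.N1=(dead,v1) N1.N2=(suspect,v2)
Op 11: N0 marks N1=dead -> (dead,v2)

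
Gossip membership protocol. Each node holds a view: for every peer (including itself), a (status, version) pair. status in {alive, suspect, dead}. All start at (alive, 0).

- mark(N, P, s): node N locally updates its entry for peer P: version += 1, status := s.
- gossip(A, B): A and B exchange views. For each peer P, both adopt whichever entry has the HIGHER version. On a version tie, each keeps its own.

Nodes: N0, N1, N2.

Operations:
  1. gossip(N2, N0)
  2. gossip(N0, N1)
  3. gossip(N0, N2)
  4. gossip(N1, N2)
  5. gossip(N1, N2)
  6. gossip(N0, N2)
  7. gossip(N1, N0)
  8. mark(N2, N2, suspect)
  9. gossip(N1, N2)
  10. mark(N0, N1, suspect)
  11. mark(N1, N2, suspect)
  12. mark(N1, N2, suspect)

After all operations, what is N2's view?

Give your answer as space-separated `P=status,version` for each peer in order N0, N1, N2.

Answer: N0=alive,0 N1=alive,0 N2=suspect,1

Derivation:
Op 1: gossip N2<->N0 -> N2.N0=(alive,v0) N2.N1=(alive,v0) N2.N2=(alive,v0) | N0.N0=(alive,v0) N0.N1=(alive,v0) N0.N2=(alive,v0)
Op 2: gossip N0<->N1 -> N0.N0=(alive,v0) N0.N1=(alive,v0) N0.N2=(alive,v0) | N1.N0=(alive,v0) N1.N1=(alive,v0) N1.N2=(alive,v0)
Op 3: gossip N0<->N2 -> N0.N0=(alive,v0) N0.N1=(alive,v0) N0.N2=(alive,v0) | N2.N0=(alive,v0) N2.N1=(alive,v0) N2.N2=(alive,v0)
Op 4: gossip N1<->N2 -> N1.N0=(alive,v0) N1.N1=(alive,v0) N1.N2=(alive,v0) | N2.N0=(alive,v0) N2.N1=(alive,v0) N2.N2=(alive,v0)
Op 5: gossip N1<->N2 -> N1.N0=(alive,v0) N1.N1=(alive,v0) N1.N2=(alive,v0) | N2.N0=(alive,v0) N2.N1=(alive,v0) N2.N2=(alive,v0)
Op 6: gossip N0<->N2 -> N0.N0=(alive,v0) N0.N1=(alive,v0) N0.N2=(alive,v0) | N2.N0=(alive,v0) N2.N1=(alive,v0) N2.N2=(alive,v0)
Op 7: gossip N1<->N0 -> N1.N0=(alive,v0) N1.N1=(alive,v0) N1.N2=(alive,v0) | N0.N0=(alive,v0) N0.N1=(alive,v0) N0.N2=(alive,v0)
Op 8: N2 marks N2=suspect -> (suspect,v1)
Op 9: gossip N1<->N2 -> N1.N0=(alive,v0) N1.N1=(alive,v0) N1.N2=(suspect,v1) | N2.N0=(alive,v0) N2.N1=(alive,v0) N2.N2=(suspect,v1)
Op 10: N0 marks N1=suspect -> (suspect,v1)
Op 11: N1 marks N2=suspect -> (suspect,v2)
Op 12: N1 marks N2=suspect -> (suspect,v3)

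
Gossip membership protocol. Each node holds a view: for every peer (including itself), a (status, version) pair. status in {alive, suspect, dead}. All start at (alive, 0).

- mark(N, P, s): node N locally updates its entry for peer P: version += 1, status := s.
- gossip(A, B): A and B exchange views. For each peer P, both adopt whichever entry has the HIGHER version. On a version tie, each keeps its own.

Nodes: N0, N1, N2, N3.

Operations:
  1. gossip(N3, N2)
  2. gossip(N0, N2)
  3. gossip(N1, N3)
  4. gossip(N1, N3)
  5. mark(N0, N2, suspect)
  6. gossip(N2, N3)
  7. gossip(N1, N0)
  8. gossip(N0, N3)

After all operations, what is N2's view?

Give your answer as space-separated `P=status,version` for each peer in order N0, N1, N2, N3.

Answer: N0=alive,0 N1=alive,0 N2=alive,0 N3=alive,0

Derivation:
Op 1: gossip N3<->N2 -> N3.N0=(alive,v0) N3.N1=(alive,v0) N3.N2=(alive,v0) N3.N3=(alive,v0) | N2.N0=(alive,v0) N2.N1=(alive,v0) N2.N2=(alive,v0) N2.N3=(alive,v0)
Op 2: gossip N0<->N2 -> N0.N0=(alive,v0) N0.N1=(alive,v0) N0.N2=(alive,v0) N0.N3=(alive,v0) | N2.N0=(alive,v0) N2.N1=(alive,v0) N2.N2=(alive,v0) N2.N3=(alive,v0)
Op 3: gossip N1<->N3 -> N1.N0=(alive,v0) N1.N1=(alive,v0) N1.N2=(alive,v0) N1.N3=(alive,v0) | N3.N0=(alive,v0) N3.N1=(alive,v0) N3.N2=(alive,v0) N3.N3=(alive,v0)
Op 4: gossip N1<->N3 -> N1.N0=(alive,v0) N1.N1=(alive,v0) N1.N2=(alive,v0) N1.N3=(alive,v0) | N3.N0=(alive,v0) N3.N1=(alive,v0) N3.N2=(alive,v0) N3.N3=(alive,v0)
Op 5: N0 marks N2=suspect -> (suspect,v1)
Op 6: gossip N2<->N3 -> N2.N0=(alive,v0) N2.N1=(alive,v0) N2.N2=(alive,v0) N2.N3=(alive,v0) | N3.N0=(alive,v0) N3.N1=(alive,v0) N3.N2=(alive,v0) N3.N3=(alive,v0)
Op 7: gossip N1<->N0 -> N1.N0=(alive,v0) N1.N1=(alive,v0) N1.N2=(suspect,v1) N1.N3=(alive,v0) | N0.N0=(alive,v0) N0.N1=(alive,v0) N0.N2=(suspect,v1) N0.N3=(alive,v0)
Op 8: gossip N0<->N3 -> N0.N0=(alive,v0) N0.N1=(alive,v0) N0.N2=(suspect,v1) N0.N3=(alive,v0) | N3.N0=(alive,v0) N3.N1=(alive,v0) N3.N2=(suspect,v1) N3.N3=(alive,v0)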